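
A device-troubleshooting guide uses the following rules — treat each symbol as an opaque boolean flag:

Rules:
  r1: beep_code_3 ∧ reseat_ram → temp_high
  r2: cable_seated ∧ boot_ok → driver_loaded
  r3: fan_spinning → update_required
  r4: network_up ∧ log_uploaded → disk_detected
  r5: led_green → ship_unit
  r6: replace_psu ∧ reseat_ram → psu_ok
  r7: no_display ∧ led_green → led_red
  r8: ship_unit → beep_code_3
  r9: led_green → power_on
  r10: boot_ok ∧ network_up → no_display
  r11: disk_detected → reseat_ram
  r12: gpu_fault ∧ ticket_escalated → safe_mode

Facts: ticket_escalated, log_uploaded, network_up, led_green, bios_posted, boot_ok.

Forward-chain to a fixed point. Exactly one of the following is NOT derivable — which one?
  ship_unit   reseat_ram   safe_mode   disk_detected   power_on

safe_mode

Round 1: r4 [network_up ∧ log_uploaded → disk_detected]; r5 [led_green → ship_unit]; r9 [led_green → power_on]; r10 [boot_ok ∧ network_up → no_display]. New: disk_detected, ship_unit, power_on, no_display.
Round 2: r7 [no_display ∧ led_green → led_red]; r8 [ship_unit → beep_code_3]; r11 [disk_detected → reseat_ram]. New: led_red, beep_code_3, reseat_ram.
Round 3: r1 [beep_code_3 ∧ reseat_ram → temp_high]. New: temp_high.
Derived: reseat_ram (round 2), ship_unit (round 1), disk_detected (round 1), power_on (round 1). safe_mode never appears in any round.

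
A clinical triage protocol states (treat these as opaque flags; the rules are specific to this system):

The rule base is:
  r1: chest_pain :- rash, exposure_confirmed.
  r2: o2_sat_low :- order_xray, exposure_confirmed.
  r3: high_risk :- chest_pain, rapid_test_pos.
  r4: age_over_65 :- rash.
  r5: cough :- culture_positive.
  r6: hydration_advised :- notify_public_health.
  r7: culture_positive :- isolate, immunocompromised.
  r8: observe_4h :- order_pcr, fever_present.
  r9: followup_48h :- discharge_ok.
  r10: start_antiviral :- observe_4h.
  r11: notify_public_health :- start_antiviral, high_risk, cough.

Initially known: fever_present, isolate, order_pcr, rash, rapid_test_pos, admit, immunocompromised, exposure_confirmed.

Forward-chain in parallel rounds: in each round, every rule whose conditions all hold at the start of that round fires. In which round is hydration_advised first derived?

4

Round 1: r1 [chest_pain :- rash, exposure_confirmed.]; r4 [age_over_65 :- rash.]; r7 [culture_positive :- isolate, immunocompromised.]; r8 [observe_4h :- order_pcr, fever_present.]. Adds chest_pain, age_over_65, culture_positive, observe_4h.
Round 2: r3 [high_risk :- chest_pain, rapid_test_pos.]; r5 [cough :- culture_positive.]; r10 [start_antiviral :- observe_4h.]. Adds high_risk, cough, start_antiviral.
Round 3: r11 [notify_public_health :- start_antiviral, high_risk, cough.]. Adds notify_public_health.
Round 4: r6 [hydration_advised :- notify_public_health.]. Adds hydration_advised.
hydration_advised first appears in round 4.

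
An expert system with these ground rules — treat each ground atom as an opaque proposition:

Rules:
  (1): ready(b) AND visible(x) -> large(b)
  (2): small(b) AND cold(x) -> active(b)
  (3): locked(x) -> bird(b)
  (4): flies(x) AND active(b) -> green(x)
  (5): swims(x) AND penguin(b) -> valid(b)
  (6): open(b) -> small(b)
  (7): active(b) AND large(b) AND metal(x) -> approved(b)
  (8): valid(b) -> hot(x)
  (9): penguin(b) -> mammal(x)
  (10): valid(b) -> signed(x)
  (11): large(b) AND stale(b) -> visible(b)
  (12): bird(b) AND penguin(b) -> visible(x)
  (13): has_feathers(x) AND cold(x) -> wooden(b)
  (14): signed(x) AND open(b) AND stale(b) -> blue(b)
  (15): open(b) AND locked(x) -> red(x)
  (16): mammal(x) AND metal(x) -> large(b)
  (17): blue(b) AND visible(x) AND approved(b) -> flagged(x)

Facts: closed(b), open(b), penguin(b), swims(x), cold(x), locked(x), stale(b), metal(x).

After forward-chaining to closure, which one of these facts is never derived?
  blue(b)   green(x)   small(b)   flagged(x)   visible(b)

Round 1 — (3), (5), (6), (9), (15), derive bird(b), valid(b), small(b), mammal(x), red(x).
Round 2 — (2), (8), (10), (12), (16), derive active(b), hot(x), signed(x), visible(x), large(b).
Round 3 — (7), (11), (14), derive approved(b), visible(b), blue(b).
Round 4 — (17), derive flagged(x).
Derived: flagged(x) (round 4), visible(b) (round 3), blue(b) (round 3), small(b) (round 1). green(x) never appears in any round.

green(x)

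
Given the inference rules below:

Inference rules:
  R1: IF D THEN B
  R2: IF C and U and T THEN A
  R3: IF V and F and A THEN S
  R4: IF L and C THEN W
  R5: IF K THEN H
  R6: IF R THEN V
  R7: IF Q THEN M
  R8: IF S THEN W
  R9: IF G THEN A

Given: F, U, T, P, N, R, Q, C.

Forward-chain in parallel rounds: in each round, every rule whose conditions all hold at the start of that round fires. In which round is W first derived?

3

[1] R2 [IF C and U and T THEN A]; R6 [IF R THEN V]; R7 [IF Q THEN M]. ⇒ new: A, V, M.
[2] R3 [IF V and F and A THEN S]. ⇒ new: S.
[3] R8 [IF S THEN W]. ⇒ new: W.
W first appears in round 3.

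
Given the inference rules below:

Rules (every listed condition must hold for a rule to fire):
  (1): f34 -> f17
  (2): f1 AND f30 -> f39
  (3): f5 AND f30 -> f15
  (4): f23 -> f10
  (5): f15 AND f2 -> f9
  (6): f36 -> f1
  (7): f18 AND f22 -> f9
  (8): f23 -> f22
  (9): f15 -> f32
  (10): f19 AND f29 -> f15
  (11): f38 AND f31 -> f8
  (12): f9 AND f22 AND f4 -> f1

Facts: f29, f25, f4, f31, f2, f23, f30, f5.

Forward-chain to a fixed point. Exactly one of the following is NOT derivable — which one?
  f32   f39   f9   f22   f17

[1] (3) [f5 AND f30 -> f15]; (4) [f23 -> f10]; (8) [f23 -> f22]. ⇒ new: f15, f10, f22.
[2] (5) [f15 AND f2 -> f9]; (9) [f15 -> f32]. ⇒ new: f9, f32.
[3] (12) [f9 AND f22 AND f4 -> f1]. ⇒ new: f1.
[4] (2) [f1 AND f30 -> f39]. ⇒ new: f39.
Derived: f22 (round 1), f39 (round 4), f32 (round 2), f9 (round 2). f17 never appears in any round.

f17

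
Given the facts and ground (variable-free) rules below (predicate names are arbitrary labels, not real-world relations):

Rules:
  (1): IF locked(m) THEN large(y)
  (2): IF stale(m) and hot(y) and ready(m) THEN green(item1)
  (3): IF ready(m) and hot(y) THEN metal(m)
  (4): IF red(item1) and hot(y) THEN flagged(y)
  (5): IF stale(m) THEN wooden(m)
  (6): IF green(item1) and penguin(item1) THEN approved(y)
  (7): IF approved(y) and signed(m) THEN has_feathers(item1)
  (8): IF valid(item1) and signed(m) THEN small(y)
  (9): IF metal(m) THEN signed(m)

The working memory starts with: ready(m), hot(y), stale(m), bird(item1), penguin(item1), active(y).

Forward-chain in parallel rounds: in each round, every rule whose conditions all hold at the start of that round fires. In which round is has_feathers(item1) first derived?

3

Round 1: (2) [IF stale(m) and hot(y) and ready(m) THEN green(item1)]; (3) [IF ready(m) and hot(y) THEN metal(m)]; (5) [IF stale(m) THEN wooden(m)]. New: green(item1), metal(m), wooden(m).
Round 2: (6) [IF green(item1) and penguin(item1) THEN approved(y)]; (9) [IF metal(m) THEN signed(m)]. New: approved(y), signed(m).
Round 3: (7) [IF approved(y) and signed(m) THEN has_feathers(item1)]. New: has_feathers(item1).
has_feathers(item1) first appears in round 3.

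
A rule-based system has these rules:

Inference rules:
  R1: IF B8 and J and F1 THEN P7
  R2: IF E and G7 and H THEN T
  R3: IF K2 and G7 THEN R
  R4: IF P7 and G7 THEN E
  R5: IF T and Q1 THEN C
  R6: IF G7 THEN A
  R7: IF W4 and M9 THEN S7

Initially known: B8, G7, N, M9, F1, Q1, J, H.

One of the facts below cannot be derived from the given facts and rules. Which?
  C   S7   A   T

Round 1: R1 [IF B8 and J and F1 THEN P7]; R6 [IF G7 THEN A]. New: P7, A.
Round 2: R4 [IF P7 and G7 THEN E]. New: E.
Round 3: R2 [IF E and G7 and H THEN T]. New: T.
Round 4: R5 [IF T and Q1 THEN C]. New: C.
Derived: A (round 1), C (round 4), T (round 3). S7 never appears in any round.

S7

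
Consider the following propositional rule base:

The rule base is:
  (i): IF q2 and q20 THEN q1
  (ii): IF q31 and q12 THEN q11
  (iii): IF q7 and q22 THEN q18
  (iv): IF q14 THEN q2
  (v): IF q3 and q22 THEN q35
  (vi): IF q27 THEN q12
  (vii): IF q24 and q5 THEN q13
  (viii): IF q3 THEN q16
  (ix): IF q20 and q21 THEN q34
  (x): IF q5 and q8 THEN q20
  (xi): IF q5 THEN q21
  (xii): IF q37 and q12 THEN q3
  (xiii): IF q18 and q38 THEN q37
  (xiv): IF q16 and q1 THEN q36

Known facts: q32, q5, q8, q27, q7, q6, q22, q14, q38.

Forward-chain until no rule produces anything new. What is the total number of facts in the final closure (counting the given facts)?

[1] (iii) [IF q7 and q22 THEN q18]; (iv) [IF q14 THEN q2]; (vi) [IF q27 THEN q12]; (x) [IF q5 and q8 THEN q20]; (xi) [IF q5 THEN q21]. ⇒ new: q18, q2, q12, q20, q21.
[2] (i) [IF q2 and q20 THEN q1]; (ix) [IF q20 and q21 THEN q34]; (xiii) [IF q18 and q38 THEN q37]. ⇒ new: q1, q34, q37.
[3] (xii) [IF q37 and q12 THEN q3]. ⇒ new: q3.
[4] (v) [IF q3 and q22 THEN q35]; (viii) [IF q3 THEN q16]. ⇒ new: q35, q16.
[5] (xiv) [IF q16 and q1 THEN q36]. ⇒ new: q36.
Closure: {q1, q12, q14, q16, q18, q2, q20, q21, q22, q27, q3, q32, q34, q35, q36, q37, q38, q5, q6, q7, q8} — 21 facts.

21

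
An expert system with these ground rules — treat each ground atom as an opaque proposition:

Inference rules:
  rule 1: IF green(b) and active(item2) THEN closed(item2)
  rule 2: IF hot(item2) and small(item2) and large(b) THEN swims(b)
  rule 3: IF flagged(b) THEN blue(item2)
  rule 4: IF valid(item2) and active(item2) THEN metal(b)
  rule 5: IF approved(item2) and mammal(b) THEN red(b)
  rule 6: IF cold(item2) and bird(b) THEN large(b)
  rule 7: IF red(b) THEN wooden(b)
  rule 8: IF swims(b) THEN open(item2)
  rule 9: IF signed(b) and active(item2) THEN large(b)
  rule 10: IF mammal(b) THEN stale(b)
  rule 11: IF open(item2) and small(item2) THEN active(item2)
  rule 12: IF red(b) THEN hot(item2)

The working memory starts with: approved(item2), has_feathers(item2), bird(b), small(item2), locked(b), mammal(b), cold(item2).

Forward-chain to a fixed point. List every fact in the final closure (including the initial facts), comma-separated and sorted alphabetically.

Round 1 — rule 5, rule 6, rule 10, derive red(b), large(b), stale(b).
Round 2 — rule 7, rule 12, derive wooden(b), hot(item2).
Round 3 — rule 2, derive swims(b).
Round 4 — rule 8, derive open(item2).
Round 5 — rule 11, derive active(item2).

active(item2), approved(item2), bird(b), cold(item2), has_feathers(item2), hot(item2), large(b), locked(b), mammal(b), open(item2), red(b), small(item2), stale(b), swims(b), wooden(b)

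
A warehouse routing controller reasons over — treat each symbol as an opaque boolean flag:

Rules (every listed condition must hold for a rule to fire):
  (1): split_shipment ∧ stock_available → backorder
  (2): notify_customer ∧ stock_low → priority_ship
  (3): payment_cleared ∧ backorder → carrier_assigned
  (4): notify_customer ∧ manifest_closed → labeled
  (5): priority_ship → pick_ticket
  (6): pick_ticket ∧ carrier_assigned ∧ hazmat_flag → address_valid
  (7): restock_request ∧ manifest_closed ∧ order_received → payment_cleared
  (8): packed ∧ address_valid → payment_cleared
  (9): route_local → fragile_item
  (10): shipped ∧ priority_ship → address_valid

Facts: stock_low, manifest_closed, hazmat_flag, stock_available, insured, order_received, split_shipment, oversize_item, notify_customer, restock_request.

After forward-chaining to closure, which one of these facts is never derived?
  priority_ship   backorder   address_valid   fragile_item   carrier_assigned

[1] (1) [split_shipment ∧ stock_available → backorder]; (2) [notify_customer ∧ stock_low → priority_ship]; (4) [notify_customer ∧ manifest_closed → labeled]; (7) [restock_request ∧ manifest_closed ∧ order_received → payment_cleared]. ⇒ new: backorder, priority_ship, labeled, payment_cleared.
[2] (3) [payment_cleared ∧ backorder → carrier_assigned]; (5) [priority_ship → pick_ticket]. ⇒ new: carrier_assigned, pick_ticket.
[3] (6) [pick_ticket ∧ carrier_assigned ∧ hazmat_flag → address_valid]. ⇒ new: address_valid.
Derived: backorder (round 1), address_valid (round 3), carrier_assigned (round 2), priority_ship (round 1). fragile_item never appears in any round.

fragile_item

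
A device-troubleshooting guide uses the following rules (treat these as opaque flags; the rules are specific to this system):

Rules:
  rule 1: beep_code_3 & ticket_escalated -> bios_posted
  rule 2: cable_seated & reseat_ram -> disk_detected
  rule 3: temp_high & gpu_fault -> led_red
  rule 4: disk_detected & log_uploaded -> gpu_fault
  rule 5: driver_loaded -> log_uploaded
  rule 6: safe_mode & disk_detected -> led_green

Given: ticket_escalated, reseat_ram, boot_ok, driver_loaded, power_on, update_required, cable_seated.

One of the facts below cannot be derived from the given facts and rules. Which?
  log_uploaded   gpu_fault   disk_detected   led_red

led_red

Round 1 — rule 2, rule 5, derive disk_detected, log_uploaded.
Round 2 — rule 4, derive gpu_fault.
Derived: disk_detected (round 1), log_uploaded (round 1), gpu_fault (round 2). led_red never appears in any round.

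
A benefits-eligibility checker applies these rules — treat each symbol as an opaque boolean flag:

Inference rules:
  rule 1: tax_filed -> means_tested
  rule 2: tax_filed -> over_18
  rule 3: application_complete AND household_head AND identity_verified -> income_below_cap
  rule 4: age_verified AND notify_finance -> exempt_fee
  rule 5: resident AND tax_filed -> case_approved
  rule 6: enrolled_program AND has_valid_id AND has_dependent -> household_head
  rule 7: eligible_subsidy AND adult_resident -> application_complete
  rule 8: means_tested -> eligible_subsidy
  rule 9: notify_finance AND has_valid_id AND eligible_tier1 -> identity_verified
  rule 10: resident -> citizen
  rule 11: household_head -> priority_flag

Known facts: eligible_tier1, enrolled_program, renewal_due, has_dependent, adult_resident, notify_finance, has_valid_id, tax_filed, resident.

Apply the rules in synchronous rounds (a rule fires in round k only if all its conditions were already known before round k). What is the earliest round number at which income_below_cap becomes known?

Round 1: rule 1 [tax_filed -> means_tested]; rule 2 [tax_filed -> over_18]; rule 5 [resident AND tax_filed -> case_approved]; rule 6 [enrolled_program AND has_valid_id AND has_dependent -> household_head]; rule 9 [notify_finance AND has_valid_id AND eligible_tier1 -> identity_verified]; rule 10 [resident -> citizen]. Adds means_tested, over_18, case_approved, household_head, identity_verified, citizen.
Round 2: rule 8 [means_tested -> eligible_subsidy]; rule 11 [household_head -> priority_flag]. Adds eligible_subsidy, priority_flag.
Round 3: rule 7 [eligible_subsidy AND adult_resident -> application_complete]. Adds application_complete.
Round 4: rule 3 [application_complete AND household_head AND identity_verified -> income_below_cap]. Adds income_below_cap.
income_below_cap first appears in round 4.

4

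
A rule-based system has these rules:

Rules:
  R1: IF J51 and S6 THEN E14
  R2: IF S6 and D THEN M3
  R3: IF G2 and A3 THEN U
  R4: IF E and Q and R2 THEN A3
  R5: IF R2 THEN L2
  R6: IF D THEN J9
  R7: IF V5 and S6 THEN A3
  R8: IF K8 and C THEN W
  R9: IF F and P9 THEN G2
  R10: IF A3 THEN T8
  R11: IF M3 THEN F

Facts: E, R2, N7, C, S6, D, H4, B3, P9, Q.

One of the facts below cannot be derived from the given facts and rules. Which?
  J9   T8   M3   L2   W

Round 1 fires R2, R4, R5, R6, giving M3, A3, L2, J9.
Round 2 fires R10, R11, giving T8, F.
Round 3 fires R9, giving G2.
Round 4 fires R3, giving U.
Derived: T8 (round 2), M3 (round 1), L2 (round 1), J9 (round 1). W never appears in any round.

W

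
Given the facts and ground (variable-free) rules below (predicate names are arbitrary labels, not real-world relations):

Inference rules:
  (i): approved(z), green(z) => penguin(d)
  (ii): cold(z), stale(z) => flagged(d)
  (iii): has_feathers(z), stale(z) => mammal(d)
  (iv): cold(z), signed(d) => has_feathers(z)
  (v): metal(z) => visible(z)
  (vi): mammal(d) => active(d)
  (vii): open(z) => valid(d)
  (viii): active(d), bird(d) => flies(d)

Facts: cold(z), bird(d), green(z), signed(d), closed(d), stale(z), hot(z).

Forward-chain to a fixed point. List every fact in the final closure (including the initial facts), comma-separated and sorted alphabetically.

Round 1: (ii) [cold(z), stale(z) => flagged(d)]; (iv) [cold(z), signed(d) => has_feathers(z)]. Adds flagged(d), has_feathers(z).
Round 2: (iii) [has_feathers(z), stale(z) => mammal(d)]. Adds mammal(d).
Round 3: (vi) [mammal(d) => active(d)]. Adds active(d).
Round 4: (viii) [active(d), bird(d) => flies(d)]. Adds flies(d).

active(d), bird(d), closed(d), cold(z), flagged(d), flies(d), green(z), has_feathers(z), hot(z), mammal(d), signed(d), stale(z)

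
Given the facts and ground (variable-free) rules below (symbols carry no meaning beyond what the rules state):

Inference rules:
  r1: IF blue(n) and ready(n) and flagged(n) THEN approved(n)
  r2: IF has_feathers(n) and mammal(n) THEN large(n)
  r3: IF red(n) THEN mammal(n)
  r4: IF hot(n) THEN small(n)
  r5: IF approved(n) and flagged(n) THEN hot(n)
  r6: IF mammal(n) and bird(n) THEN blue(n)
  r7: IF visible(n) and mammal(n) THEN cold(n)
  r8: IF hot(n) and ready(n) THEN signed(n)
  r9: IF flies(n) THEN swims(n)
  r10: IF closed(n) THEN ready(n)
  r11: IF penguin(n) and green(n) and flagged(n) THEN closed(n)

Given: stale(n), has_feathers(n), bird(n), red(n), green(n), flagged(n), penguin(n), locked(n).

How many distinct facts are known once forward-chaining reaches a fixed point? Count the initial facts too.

17

Round 1: r3 [IF red(n) THEN mammal(n)]; r11 [IF penguin(n) and green(n) and flagged(n) THEN closed(n)]. New: mammal(n), closed(n).
Round 2: r2 [IF has_feathers(n) and mammal(n) THEN large(n)]; r6 [IF mammal(n) and bird(n) THEN blue(n)]; r10 [IF closed(n) THEN ready(n)]. New: large(n), blue(n), ready(n).
Round 3: r1 [IF blue(n) and ready(n) and flagged(n) THEN approved(n)]. New: approved(n).
Round 4: r5 [IF approved(n) and flagged(n) THEN hot(n)]. New: hot(n).
Round 5: r4 [IF hot(n) THEN small(n)]; r8 [IF hot(n) and ready(n) THEN signed(n)]. New: small(n), signed(n).
Closure: {approved(n), bird(n), blue(n), closed(n), flagged(n), green(n), has_feathers(n), hot(n), large(n), locked(n), mammal(n), penguin(n), ready(n), red(n), signed(n), small(n), stale(n)} — 17 facts.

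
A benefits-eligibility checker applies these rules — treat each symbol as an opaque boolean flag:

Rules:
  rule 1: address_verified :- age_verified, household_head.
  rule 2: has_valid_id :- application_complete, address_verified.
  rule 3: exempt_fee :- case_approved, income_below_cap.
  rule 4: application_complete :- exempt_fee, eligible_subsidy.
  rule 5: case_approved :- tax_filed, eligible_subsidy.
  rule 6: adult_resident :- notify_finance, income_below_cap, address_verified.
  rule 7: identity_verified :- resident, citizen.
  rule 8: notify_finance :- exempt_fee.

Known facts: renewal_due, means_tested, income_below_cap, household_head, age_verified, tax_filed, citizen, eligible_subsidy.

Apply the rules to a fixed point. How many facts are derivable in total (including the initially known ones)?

Round 1: rule 1 [address_verified :- age_verified, household_head.]; rule 5 [case_approved :- tax_filed, eligible_subsidy.]. Adds address_verified, case_approved.
Round 2: rule 3 [exempt_fee :- case_approved, income_below_cap.]. Adds exempt_fee.
Round 3: rule 4 [application_complete :- exempt_fee, eligible_subsidy.]; rule 8 [notify_finance :- exempt_fee.]. Adds application_complete, notify_finance.
Round 4: rule 2 [has_valid_id :- application_complete, address_verified.]; rule 6 [adult_resident :- notify_finance, income_below_cap, address_verified.]. Adds has_valid_id, adult_resident.
Closure: {address_verified, adult_resident, age_verified, application_complete, case_approved, citizen, eligible_subsidy, exempt_fee, has_valid_id, household_head, income_below_cap, means_tested, notify_finance, renewal_due, tax_filed} — 15 facts.

15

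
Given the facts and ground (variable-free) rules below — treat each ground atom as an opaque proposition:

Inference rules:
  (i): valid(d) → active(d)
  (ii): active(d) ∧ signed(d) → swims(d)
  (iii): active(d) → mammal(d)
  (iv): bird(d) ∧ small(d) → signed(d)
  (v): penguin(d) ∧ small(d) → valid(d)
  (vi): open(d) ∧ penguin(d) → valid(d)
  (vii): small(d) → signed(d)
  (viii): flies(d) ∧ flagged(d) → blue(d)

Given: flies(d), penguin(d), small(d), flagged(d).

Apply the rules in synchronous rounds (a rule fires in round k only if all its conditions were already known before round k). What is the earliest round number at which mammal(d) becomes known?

Round 1 fires (v), (vii), (viii), giving valid(d), signed(d), blue(d).
Round 2 fires (i), giving active(d).
Round 3 fires (ii), (iii), giving swims(d), mammal(d).
mammal(d) first appears in round 3.

3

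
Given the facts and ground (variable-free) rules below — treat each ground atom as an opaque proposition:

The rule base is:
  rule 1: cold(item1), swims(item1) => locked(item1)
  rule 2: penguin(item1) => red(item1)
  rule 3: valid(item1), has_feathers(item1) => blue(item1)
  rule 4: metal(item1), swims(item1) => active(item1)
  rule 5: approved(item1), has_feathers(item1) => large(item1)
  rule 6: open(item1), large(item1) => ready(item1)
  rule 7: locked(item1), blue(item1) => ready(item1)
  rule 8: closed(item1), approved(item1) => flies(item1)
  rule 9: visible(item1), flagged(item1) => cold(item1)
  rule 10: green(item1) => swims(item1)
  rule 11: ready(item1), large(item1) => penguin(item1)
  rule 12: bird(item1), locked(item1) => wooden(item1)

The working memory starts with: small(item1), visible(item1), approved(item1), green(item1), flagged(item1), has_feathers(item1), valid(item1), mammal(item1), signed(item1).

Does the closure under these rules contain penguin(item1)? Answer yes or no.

yes

Round 1: rule 3 [valid(item1), has_feathers(item1) => blue(item1)]; rule 5 [approved(item1), has_feathers(item1) => large(item1)]; rule 9 [visible(item1), flagged(item1) => cold(item1)]; rule 10 [green(item1) => swims(item1)]. New: blue(item1), large(item1), cold(item1), swims(item1).
Round 2: rule 1 [cold(item1), swims(item1) => locked(item1)]. New: locked(item1).
Round 3: rule 7 [locked(item1), blue(item1) => ready(item1)]. New: ready(item1).
Round 4: rule 11 [ready(item1), large(item1) => penguin(item1)]. New: penguin(item1).
Round 5: rule 2 [penguin(item1) => red(item1)]. New: red(item1).
penguin(item1) appears in round 4, so it is derivable.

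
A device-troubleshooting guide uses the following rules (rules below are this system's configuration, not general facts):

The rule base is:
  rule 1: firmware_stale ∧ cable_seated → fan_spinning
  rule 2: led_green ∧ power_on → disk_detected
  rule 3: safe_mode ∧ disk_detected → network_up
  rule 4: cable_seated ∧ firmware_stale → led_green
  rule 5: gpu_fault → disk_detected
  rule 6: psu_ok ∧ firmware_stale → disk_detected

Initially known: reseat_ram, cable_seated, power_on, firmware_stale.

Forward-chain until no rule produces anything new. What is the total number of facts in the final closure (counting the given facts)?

Round 1 fires rule 1, rule 4, giving fan_spinning, led_green.
Round 2 fires rule 2, giving disk_detected.
Closure: {cable_seated, disk_detected, fan_spinning, firmware_stale, led_green, power_on, reseat_ram} — 7 facts.

7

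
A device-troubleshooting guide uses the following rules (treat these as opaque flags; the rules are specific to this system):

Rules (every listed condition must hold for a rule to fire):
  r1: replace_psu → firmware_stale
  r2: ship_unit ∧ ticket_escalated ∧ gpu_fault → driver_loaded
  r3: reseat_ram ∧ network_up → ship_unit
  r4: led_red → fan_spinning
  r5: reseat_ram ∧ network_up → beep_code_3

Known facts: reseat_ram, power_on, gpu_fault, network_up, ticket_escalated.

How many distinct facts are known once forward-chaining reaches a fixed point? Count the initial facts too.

8

Round 1 fires r3, r5, giving ship_unit, beep_code_3.
Round 2 fires r2, giving driver_loaded.
Closure: {beep_code_3, driver_loaded, gpu_fault, network_up, power_on, reseat_ram, ship_unit, ticket_escalated} — 8 facts.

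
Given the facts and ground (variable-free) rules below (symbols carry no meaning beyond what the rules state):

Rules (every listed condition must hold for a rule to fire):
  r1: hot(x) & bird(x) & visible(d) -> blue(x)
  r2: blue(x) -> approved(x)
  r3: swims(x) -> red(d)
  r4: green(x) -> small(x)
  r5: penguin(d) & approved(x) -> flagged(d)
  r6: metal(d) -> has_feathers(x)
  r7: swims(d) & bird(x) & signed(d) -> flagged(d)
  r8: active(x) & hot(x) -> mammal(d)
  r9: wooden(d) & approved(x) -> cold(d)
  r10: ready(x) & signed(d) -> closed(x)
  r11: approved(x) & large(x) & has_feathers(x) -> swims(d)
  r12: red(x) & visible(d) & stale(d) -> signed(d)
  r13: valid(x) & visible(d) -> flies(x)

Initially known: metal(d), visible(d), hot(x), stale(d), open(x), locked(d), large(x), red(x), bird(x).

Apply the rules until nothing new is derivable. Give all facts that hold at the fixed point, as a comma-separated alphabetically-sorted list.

approved(x), bird(x), blue(x), flagged(d), has_feathers(x), hot(x), large(x), locked(d), metal(d), open(x), red(x), signed(d), stale(d), swims(d), visible(d)

Round 1 — r1, r6, r12, derive blue(x), has_feathers(x), signed(d).
Round 2 — r2, derive approved(x).
Round 3 — r11, derive swims(d).
Round 4 — r7, derive flagged(d).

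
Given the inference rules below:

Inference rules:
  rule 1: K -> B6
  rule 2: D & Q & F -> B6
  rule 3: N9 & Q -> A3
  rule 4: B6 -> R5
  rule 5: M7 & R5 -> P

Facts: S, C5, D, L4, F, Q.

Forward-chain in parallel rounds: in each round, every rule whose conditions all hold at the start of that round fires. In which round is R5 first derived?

2

[1] rule 2 [D & Q & F -> B6]. ⇒ new: B6.
[2] rule 4 [B6 -> R5]. ⇒ new: R5.
R5 first appears in round 2.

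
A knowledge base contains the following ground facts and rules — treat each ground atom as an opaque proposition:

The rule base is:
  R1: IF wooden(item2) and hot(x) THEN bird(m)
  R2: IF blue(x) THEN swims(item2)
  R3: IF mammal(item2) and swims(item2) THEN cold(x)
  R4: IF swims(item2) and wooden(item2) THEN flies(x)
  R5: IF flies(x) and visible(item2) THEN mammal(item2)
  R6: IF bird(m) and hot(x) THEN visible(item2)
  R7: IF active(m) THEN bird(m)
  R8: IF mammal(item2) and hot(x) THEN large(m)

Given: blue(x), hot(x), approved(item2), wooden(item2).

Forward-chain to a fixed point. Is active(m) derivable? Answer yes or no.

Round 1: R1 [IF wooden(item2) and hot(x) THEN bird(m)]; R2 [IF blue(x) THEN swims(item2)]. Adds bird(m), swims(item2).
Round 2: R4 [IF swims(item2) and wooden(item2) THEN flies(x)]; R6 [IF bird(m) and hot(x) THEN visible(item2)]. Adds flies(x), visible(item2).
Round 3: R5 [IF flies(x) and visible(item2) THEN mammal(item2)]. Adds mammal(item2).
Round 4: R3 [IF mammal(item2) and swims(item2) THEN cold(x)]; R8 [IF mammal(item2) and hot(x) THEN large(m)]. Adds cold(x), large(m).
Fixed point reached. No rule has active(m) as a consequent, and it is not given.

no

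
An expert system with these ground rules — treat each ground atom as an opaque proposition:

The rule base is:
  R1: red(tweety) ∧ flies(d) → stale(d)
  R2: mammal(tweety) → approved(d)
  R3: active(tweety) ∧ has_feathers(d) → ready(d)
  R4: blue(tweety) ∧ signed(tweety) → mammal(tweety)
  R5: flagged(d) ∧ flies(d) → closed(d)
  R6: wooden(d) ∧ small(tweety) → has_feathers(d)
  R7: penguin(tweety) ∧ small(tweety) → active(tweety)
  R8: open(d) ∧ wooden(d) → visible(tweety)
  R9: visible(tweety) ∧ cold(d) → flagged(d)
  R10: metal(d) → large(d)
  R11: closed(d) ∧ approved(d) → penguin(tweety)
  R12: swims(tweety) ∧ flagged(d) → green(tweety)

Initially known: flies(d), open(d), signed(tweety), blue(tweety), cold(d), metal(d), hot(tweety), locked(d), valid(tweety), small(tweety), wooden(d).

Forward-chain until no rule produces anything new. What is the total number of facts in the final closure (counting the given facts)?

21

Round 1 — R4, R6, R8, R10, derive mammal(tweety), has_feathers(d), visible(tweety), large(d).
Round 2 — R2, R9, derive approved(d), flagged(d).
Round 3 — R5, derive closed(d).
Round 4 — R11, derive penguin(tweety).
Round 5 — R7, derive active(tweety).
Round 6 — R3, derive ready(d).
Closure: {active(tweety), approved(d), blue(tweety), closed(d), cold(d), flagged(d), flies(d), has_feathers(d), hot(tweety), large(d), locked(d), mammal(tweety), metal(d), open(d), penguin(tweety), ready(d), signed(tweety), small(tweety), valid(tweety), visible(tweety), wooden(d)} — 21 facts.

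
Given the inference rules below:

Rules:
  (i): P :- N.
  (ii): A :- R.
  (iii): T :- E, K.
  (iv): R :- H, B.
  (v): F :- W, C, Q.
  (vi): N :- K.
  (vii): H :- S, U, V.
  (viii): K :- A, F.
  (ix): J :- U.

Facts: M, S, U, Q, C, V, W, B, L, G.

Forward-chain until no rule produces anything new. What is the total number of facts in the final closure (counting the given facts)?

18

Round 1 — (v), (vii), (ix), derive F, H, J.
Round 2 — (iv), derive R.
Round 3 — (ii), derive A.
Round 4 — (viii), derive K.
Round 5 — (vi), derive N.
Round 6 — (i), derive P.
Closure: {A, B, C, F, G, H, J, K, L, M, N, P, Q, R, S, U, V, W} — 18 facts.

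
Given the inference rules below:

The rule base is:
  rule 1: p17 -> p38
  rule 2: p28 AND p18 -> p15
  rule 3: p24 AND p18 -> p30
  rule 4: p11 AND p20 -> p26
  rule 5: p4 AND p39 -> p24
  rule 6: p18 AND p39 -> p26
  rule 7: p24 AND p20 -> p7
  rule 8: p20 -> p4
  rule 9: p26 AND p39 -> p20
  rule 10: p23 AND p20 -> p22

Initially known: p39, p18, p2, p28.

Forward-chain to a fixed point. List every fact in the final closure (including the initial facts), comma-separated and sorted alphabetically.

p15, p18, p2, p20, p24, p26, p28, p30, p39, p4, p7

[1] rule 2 [p28 AND p18 -> p15]; rule 6 [p18 AND p39 -> p26]. ⇒ new: p15, p26.
[2] rule 9 [p26 AND p39 -> p20]. ⇒ new: p20.
[3] rule 8 [p20 -> p4]. ⇒ new: p4.
[4] rule 5 [p4 AND p39 -> p24]. ⇒ new: p24.
[5] rule 3 [p24 AND p18 -> p30]; rule 7 [p24 AND p20 -> p7]. ⇒ new: p30, p7.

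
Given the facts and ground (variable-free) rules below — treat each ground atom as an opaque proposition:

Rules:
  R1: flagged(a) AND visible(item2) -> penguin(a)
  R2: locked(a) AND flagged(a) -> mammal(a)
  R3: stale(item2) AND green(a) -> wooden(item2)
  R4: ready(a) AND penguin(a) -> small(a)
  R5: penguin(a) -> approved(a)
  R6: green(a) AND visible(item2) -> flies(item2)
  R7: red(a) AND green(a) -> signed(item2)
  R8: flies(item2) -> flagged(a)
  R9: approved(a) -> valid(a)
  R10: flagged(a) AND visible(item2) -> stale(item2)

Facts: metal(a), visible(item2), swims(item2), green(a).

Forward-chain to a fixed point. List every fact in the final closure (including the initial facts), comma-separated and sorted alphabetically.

approved(a), flagged(a), flies(item2), green(a), metal(a), penguin(a), stale(item2), swims(item2), valid(a), visible(item2), wooden(item2)

[1] R6 [green(a) AND visible(item2) -> flies(item2)]. ⇒ new: flies(item2).
[2] R8 [flies(item2) -> flagged(a)]. ⇒ new: flagged(a).
[3] R1 [flagged(a) AND visible(item2) -> penguin(a)]; R10 [flagged(a) AND visible(item2) -> stale(item2)]. ⇒ new: penguin(a), stale(item2).
[4] R3 [stale(item2) AND green(a) -> wooden(item2)]; R5 [penguin(a) -> approved(a)]. ⇒ new: wooden(item2), approved(a).
[5] R9 [approved(a) -> valid(a)]. ⇒ new: valid(a).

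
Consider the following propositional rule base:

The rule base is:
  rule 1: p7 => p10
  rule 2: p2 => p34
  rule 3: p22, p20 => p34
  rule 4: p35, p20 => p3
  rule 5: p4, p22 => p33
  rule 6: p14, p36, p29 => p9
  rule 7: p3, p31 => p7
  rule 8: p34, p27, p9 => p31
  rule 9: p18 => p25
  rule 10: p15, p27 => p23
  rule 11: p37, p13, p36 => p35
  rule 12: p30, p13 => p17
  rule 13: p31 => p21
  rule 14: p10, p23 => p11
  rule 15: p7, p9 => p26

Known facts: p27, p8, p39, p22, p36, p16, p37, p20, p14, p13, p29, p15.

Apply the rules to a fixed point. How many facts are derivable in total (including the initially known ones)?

Round 1 — rule 3, rule 6, rule 10, rule 11, derive p34, p9, p23, p35.
Round 2 — rule 4, rule 8, derive p3, p31.
Round 3 — rule 7, rule 13, derive p7, p21.
Round 4 — rule 1, rule 15, derive p10, p26.
Round 5 — rule 14, derive p11.
Closure: {p10, p11, p13, p14, p15, p16, p20, p21, p22, p23, p26, p27, p29, p3, p31, p34, p35, p36, p37, p39, p7, p8, p9} — 23 facts.

23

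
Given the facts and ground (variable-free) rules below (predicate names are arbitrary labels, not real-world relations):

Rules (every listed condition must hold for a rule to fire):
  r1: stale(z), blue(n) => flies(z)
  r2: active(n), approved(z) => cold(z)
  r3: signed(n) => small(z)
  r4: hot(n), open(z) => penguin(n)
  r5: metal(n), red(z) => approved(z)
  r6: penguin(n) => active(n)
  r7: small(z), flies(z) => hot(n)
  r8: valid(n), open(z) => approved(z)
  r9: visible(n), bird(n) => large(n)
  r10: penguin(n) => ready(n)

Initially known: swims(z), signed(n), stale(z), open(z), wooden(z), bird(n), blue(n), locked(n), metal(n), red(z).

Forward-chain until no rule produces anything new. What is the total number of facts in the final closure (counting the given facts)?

18

Round 1: r1 [stale(z), blue(n) => flies(z)]; r3 [signed(n) => small(z)]; r5 [metal(n), red(z) => approved(z)]. New: flies(z), small(z), approved(z).
Round 2: r7 [small(z), flies(z) => hot(n)]. New: hot(n).
Round 3: r4 [hot(n), open(z) => penguin(n)]. New: penguin(n).
Round 4: r6 [penguin(n) => active(n)]; r10 [penguin(n) => ready(n)]. New: active(n), ready(n).
Round 5: r2 [active(n), approved(z) => cold(z)]. New: cold(z).
Closure: {active(n), approved(z), bird(n), blue(n), cold(z), flies(z), hot(n), locked(n), metal(n), open(z), penguin(n), ready(n), red(z), signed(n), small(z), stale(z), swims(z), wooden(z)} — 18 facts.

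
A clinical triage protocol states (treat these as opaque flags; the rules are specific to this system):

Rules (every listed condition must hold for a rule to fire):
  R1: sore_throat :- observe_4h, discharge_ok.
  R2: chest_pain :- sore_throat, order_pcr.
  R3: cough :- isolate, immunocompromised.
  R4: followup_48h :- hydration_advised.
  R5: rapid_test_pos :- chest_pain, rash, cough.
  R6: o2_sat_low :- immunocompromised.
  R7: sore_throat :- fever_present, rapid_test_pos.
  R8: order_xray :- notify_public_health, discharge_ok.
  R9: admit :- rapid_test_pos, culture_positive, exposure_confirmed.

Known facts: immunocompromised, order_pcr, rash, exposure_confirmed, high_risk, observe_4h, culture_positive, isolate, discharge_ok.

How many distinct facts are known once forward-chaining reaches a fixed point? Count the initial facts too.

15

Round 1: R1 [sore_throat :- observe_4h, discharge_ok.]; R3 [cough :- isolate, immunocompromised.]; R6 [o2_sat_low :- immunocompromised.]. Adds sore_throat, cough, o2_sat_low.
Round 2: R2 [chest_pain :- sore_throat, order_pcr.]. Adds chest_pain.
Round 3: R5 [rapid_test_pos :- chest_pain, rash, cough.]. Adds rapid_test_pos.
Round 4: R9 [admit :- rapid_test_pos, culture_positive, exposure_confirmed.]. Adds admit.
Closure: {admit, chest_pain, cough, culture_positive, discharge_ok, exposure_confirmed, high_risk, immunocompromised, isolate, o2_sat_low, observe_4h, order_pcr, rapid_test_pos, rash, sore_throat} — 15 facts.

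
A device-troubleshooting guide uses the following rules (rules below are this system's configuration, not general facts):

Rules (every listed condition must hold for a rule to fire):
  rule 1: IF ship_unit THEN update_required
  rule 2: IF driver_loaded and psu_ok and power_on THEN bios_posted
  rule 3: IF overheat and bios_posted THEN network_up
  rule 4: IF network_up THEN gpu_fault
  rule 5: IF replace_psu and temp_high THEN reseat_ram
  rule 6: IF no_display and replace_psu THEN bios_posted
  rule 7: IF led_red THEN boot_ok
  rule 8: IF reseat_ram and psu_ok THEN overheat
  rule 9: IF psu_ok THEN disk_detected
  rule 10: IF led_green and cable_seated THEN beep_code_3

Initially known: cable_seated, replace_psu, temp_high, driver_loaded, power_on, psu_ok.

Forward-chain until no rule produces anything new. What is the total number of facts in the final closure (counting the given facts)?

[1] rule 2 [IF driver_loaded and psu_ok and power_on THEN bios_posted]; rule 5 [IF replace_psu and temp_high THEN reseat_ram]; rule 9 [IF psu_ok THEN disk_detected]. ⇒ new: bios_posted, reseat_ram, disk_detected.
[2] rule 8 [IF reseat_ram and psu_ok THEN overheat]. ⇒ new: overheat.
[3] rule 3 [IF overheat and bios_posted THEN network_up]. ⇒ new: network_up.
[4] rule 4 [IF network_up THEN gpu_fault]. ⇒ new: gpu_fault.
Closure: {bios_posted, cable_seated, disk_detected, driver_loaded, gpu_fault, network_up, overheat, power_on, psu_ok, replace_psu, reseat_ram, temp_high} — 12 facts.

12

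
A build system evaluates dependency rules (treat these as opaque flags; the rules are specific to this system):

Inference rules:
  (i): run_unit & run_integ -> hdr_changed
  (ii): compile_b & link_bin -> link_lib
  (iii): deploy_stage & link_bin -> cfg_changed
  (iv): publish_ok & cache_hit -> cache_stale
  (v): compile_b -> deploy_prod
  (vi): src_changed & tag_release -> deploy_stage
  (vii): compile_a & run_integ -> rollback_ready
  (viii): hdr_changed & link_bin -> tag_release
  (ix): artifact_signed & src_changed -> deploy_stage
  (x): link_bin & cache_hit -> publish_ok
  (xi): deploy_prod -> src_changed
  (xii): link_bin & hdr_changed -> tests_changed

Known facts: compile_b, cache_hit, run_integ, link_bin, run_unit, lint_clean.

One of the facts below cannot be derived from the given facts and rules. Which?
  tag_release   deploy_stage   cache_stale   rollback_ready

[1] (i) [run_unit & run_integ -> hdr_changed]; (ii) [compile_b & link_bin -> link_lib]; (v) [compile_b -> deploy_prod]; (x) [link_bin & cache_hit -> publish_ok]. ⇒ new: hdr_changed, link_lib, deploy_prod, publish_ok.
[2] (iv) [publish_ok & cache_hit -> cache_stale]; (viii) [hdr_changed & link_bin -> tag_release]; (xi) [deploy_prod -> src_changed]; (xii) [link_bin & hdr_changed -> tests_changed]. ⇒ new: cache_stale, tag_release, src_changed, tests_changed.
[3] (vi) [src_changed & tag_release -> deploy_stage]. ⇒ new: deploy_stage.
[4] (iii) [deploy_stage & link_bin -> cfg_changed]. ⇒ new: cfg_changed.
Derived: deploy_stage (round 3), tag_release (round 2), cache_stale (round 2). rollback_ready never appears in any round.

rollback_ready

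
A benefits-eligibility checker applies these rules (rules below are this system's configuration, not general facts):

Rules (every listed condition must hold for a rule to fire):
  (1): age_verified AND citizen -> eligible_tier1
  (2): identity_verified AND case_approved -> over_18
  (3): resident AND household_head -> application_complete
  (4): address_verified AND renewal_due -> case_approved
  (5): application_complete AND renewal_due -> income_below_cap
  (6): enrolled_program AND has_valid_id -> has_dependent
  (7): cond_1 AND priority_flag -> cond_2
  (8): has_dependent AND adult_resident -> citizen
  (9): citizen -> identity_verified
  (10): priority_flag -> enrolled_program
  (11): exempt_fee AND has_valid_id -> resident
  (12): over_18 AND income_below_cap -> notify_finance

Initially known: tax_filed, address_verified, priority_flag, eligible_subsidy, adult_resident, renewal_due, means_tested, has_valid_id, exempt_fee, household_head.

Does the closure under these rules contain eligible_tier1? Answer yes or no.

Round 1: (4) [address_verified AND renewal_due -> case_approved]; (10) [priority_flag -> enrolled_program]; (11) [exempt_fee AND has_valid_id -> resident]. Adds case_approved, enrolled_program, resident.
Round 2: (3) [resident AND household_head -> application_complete]; (6) [enrolled_program AND has_valid_id -> has_dependent]. Adds application_complete, has_dependent.
Round 3: (5) [application_complete AND renewal_due -> income_below_cap]; (8) [has_dependent AND adult_resident -> citizen]. Adds income_below_cap, citizen.
Round 4: (9) [citizen -> identity_verified]. Adds identity_verified.
Round 5: (2) [identity_verified AND case_approved -> over_18]. Adds over_18.
Round 6: (12) [over_18 AND income_below_cap -> notify_finance]. Adds notify_finance.
Fixed point reached. eligible_tier1 is concluded only by (1); (1) needs age_verified (never derived).

no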